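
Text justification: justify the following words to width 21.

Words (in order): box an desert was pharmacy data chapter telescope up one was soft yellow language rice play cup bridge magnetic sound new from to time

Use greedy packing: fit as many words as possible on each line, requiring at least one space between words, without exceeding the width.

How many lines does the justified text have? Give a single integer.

Answer: 7

Derivation:
Line 1: ['box', 'an', 'desert', 'was'] (min_width=17, slack=4)
Line 2: ['pharmacy', 'data', 'chapter'] (min_width=21, slack=0)
Line 3: ['telescope', 'up', 'one', 'was'] (min_width=20, slack=1)
Line 4: ['soft', 'yellow', 'language'] (min_width=20, slack=1)
Line 5: ['rice', 'play', 'cup', 'bridge'] (min_width=20, slack=1)
Line 6: ['magnetic', 'sound', 'new'] (min_width=18, slack=3)
Line 7: ['from', 'to', 'time'] (min_width=12, slack=9)
Total lines: 7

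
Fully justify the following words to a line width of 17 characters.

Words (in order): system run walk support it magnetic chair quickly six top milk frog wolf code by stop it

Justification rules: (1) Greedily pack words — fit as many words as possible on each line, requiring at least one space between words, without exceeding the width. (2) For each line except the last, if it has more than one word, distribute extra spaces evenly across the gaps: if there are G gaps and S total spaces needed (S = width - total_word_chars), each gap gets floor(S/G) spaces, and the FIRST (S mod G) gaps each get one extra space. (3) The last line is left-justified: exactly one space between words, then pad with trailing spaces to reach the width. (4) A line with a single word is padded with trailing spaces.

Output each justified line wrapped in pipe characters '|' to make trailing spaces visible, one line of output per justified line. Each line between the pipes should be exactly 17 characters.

Answer: |system  run  walk|
|support        it|
|magnetic    chair|
|quickly  six  top|
|milk   frog  wolf|
|code by stop it  |

Derivation:
Line 1: ['system', 'run', 'walk'] (min_width=15, slack=2)
Line 2: ['support', 'it'] (min_width=10, slack=7)
Line 3: ['magnetic', 'chair'] (min_width=14, slack=3)
Line 4: ['quickly', 'six', 'top'] (min_width=15, slack=2)
Line 5: ['milk', 'frog', 'wolf'] (min_width=14, slack=3)
Line 6: ['code', 'by', 'stop', 'it'] (min_width=15, slack=2)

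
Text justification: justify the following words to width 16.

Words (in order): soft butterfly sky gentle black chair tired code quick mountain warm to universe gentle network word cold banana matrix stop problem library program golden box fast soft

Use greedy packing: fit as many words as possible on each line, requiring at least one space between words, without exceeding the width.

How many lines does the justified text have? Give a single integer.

Answer: 11

Derivation:
Line 1: ['soft', 'butterfly'] (min_width=14, slack=2)
Line 2: ['sky', 'gentle', 'black'] (min_width=16, slack=0)
Line 3: ['chair', 'tired', 'code'] (min_width=16, slack=0)
Line 4: ['quick', 'mountain'] (min_width=14, slack=2)
Line 5: ['warm', 'to', 'universe'] (min_width=16, slack=0)
Line 6: ['gentle', 'network'] (min_width=14, slack=2)
Line 7: ['word', 'cold', 'banana'] (min_width=16, slack=0)
Line 8: ['matrix', 'stop'] (min_width=11, slack=5)
Line 9: ['problem', 'library'] (min_width=15, slack=1)
Line 10: ['program', 'golden'] (min_width=14, slack=2)
Line 11: ['box', 'fast', 'soft'] (min_width=13, slack=3)
Total lines: 11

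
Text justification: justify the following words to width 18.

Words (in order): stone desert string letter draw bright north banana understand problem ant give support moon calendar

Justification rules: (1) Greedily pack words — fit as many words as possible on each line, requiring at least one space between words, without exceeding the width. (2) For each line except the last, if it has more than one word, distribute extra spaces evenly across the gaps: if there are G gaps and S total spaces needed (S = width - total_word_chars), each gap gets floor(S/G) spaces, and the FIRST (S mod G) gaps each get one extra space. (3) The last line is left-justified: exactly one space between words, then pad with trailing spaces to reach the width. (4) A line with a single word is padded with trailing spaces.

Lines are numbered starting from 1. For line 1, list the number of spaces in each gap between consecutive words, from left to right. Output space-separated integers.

Line 1: ['stone', 'desert'] (min_width=12, slack=6)
Line 2: ['string', 'letter', 'draw'] (min_width=18, slack=0)
Line 3: ['bright', 'north'] (min_width=12, slack=6)
Line 4: ['banana', 'understand'] (min_width=17, slack=1)
Line 5: ['problem', 'ant', 'give'] (min_width=16, slack=2)
Line 6: ['support', 'moon'] (min_width=12, slack=6)
Line 7: ['calendar'] (min_width=8, slack=10)

Answer: 7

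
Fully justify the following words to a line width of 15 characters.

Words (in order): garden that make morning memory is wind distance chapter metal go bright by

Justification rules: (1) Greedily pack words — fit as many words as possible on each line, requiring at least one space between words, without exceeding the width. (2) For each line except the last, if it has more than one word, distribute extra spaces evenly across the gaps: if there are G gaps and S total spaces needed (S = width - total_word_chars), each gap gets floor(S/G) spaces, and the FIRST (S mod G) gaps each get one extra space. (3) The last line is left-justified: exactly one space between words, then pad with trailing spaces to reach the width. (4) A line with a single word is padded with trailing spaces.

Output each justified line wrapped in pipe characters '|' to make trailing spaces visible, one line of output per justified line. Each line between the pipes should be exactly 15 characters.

Answer: |garden     that|
|make    morning|
|memory  is wind|
|distance       |
|chapter   metal|
|go bright by   |

Derivation:
Line 1: ['garden', 'that'] (min_width=11, slack=4)
Line 2: ['make', 'morning'] (min_width=12, slack=3)
Line 3: ['memory', 'is', 'wind'] (min_width=14, slack=1)
Line 4: ['distance'] (min_width=8, slack=7)
Line 5: ['chapter', 'metal'] (min_width=13, slack=2)
Line 6: ['go', 'bright', 'by'] (min_width=12, slack=3)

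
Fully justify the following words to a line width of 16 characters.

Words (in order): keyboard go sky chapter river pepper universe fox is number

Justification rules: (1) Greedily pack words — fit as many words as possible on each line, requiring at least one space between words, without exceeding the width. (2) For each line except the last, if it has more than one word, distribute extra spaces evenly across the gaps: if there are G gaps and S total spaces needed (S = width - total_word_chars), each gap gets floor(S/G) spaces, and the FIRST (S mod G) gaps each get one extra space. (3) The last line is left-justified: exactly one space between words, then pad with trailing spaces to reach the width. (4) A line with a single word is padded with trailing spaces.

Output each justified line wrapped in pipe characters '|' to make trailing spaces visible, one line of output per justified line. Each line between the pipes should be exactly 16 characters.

Answer: |keyboard  go sky|
|chapter    river|
|pepper  universe|
|fox is number   |

Derivation:
Line 1: ['keyboard', 'go', 'sky'] (min_width=15, slack=1)
Line 2: ['chapter', 'river'] (min_width=13, slack=3)
Line 3: ['pepper', 'universe'] (min_width=15, slack=1)
Line 4: ['fox', 'is', 'number'] (min_width=13, slack=3)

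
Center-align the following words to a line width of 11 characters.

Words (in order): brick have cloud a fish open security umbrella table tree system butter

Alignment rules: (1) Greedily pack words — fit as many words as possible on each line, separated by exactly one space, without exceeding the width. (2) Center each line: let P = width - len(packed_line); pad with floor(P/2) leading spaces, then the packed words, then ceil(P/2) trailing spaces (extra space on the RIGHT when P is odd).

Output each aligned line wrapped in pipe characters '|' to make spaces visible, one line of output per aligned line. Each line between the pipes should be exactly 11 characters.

Line 1: ['brick', 'have'] (min_width=10, slack=1)
Line 2: ['cloud', 'a'] (min_width=7, slack=4)
Line 3: ['fish', 'open'] (min_width=9, slack=2)
Line 4: ['security'] (min_width=8, slack=3)
Line 5: ['umbrella'] (min_width=8, slack=3)
Line 6: ['table', 'tree'] (min_width=10, slack=1)
Line 7: ['system'] (min_width=6, slack=5)
Line 8: ['butter'] (min_width=6, slack=5)

Answer: |brick have |
|  cloud a  |
| fish open |
| security  |
| umbrella  |
|table tree |
|  system   |
|  butter   |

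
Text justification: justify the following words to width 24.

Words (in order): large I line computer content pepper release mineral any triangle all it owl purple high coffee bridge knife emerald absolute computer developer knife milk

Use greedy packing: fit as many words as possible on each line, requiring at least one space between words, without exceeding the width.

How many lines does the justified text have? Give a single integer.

Answer: 8

Derivation:
Line 1: ['large', 'I', 'line', 'computer'] (min_width=21, slack=3)
Line 2: ['content', 'pepper', 'release'] (min_width=22, slack=2)
Line 3: ['mineral', 'any', 'triangle', 'all'] (min_width=24, slack=0)
Line 4: ['it', 'owl', 'purple', 'high'] (min_width=18, slack=6)
Line 5: ['coffee', 'bridge', 'knife'] (min_width=19, slack=5)
Line 6: ['emerald', 'absolute'] (min_width=16, slack=8)
Line 7: ['computer', 'developer', 'knife'] (min_width=24, slack=0)
Line 8: ['milk'] (min_width=4, slack=20)
Total lines: 8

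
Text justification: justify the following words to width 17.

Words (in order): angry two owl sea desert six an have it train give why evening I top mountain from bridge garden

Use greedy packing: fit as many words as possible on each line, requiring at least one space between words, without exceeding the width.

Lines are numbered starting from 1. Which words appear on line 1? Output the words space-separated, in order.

Line 1: ['angry', 'two', 'owl', 'sea'] (min_width=17, slack=0)
Line 2: ['desert', 'six', 'an'] (min_width=13, slack=4)
Line 3: ['have', 'it', 'train'] (min_width=13, slack=4)
Line 4: ['give', 'why', 'evening'] (min_width=16, slack=1)
Line 5: ['I', 'top', 'mountain'] (min_width=14, slack=3)
Line 6: ['from', 'bridge'] (min_width=11, slack=6)
Line 7: ['garden'] (min_width=6, slack=11)

Answer: angry two owl sea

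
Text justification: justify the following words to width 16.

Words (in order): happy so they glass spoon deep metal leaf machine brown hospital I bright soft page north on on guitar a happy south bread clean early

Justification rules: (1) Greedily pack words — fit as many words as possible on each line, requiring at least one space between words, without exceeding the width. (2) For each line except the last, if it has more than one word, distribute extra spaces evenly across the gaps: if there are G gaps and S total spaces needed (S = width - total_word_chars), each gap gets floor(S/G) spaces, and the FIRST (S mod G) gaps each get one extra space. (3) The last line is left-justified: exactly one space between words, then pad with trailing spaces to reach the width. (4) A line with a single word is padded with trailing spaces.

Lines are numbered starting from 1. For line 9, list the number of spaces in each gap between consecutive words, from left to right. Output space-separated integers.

Answer: 6

Derivation:
Line 1: ['happy', 'so', 'they'] (min_width=13, slack=3)
Line 2: ['glass', 'spoon', 'deep'] (min_width=16, slack=0)
Line 3: ['metal', 'leaf'] (min_width=10, slack=6)
Line 4: ['machine', 'brown'] (min_width=13, slack=3)
Line 5: ['hospital', 'I'] (min_width=10, slack=6)
Line 6: ['bright', 'soft', 'page'] (min_width=16, slack=0)
Line 7: ['north', 'on', 'on'] (min_width=11, slack=5)
Line 8: ['guitar', 'a', 'happy'] (min_width=14, slack=2)
Line 9: ['south', 'bread'] (min_width=11, slack=5)
Line 10: ['clean', 'early'] (min_width=11, slack=5)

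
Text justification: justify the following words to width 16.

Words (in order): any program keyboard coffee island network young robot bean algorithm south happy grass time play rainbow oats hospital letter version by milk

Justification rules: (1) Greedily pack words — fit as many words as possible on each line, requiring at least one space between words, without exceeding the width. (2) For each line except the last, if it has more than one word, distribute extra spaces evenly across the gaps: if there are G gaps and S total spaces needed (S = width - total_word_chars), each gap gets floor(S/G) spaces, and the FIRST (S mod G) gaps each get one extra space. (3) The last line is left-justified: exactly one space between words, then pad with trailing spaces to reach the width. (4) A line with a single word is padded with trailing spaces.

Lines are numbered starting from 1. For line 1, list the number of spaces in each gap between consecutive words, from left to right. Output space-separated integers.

Line 1: ['any', 'program'] (min_width=11, slack=5)
Line 2: ['keyboard', 'coffee'] (min_width=15, slack=1)
Line 3: ['island', 'network'] (min_width=14, slack=2)
Line 4: ['young', 'robot', 'bean'] (min_width=16, slack=0)
Line 5: ['algorithm', 'south'] (min_width=15, slack=1)
Line 6: ['happy', 'grass', 'time'] (min_width=16, slack=0)
Line 7: ['play', 'rainbow'] (min_width=12, slack=4)
Line 8: ['oats', 'hospital'] (min_width=13, slack=3)
Line 9: ['letter', 'version'] (min_width=14, slack=2)
Line 10: ['by', 'milk'] (min_width=7, slack=9)

Answer: 6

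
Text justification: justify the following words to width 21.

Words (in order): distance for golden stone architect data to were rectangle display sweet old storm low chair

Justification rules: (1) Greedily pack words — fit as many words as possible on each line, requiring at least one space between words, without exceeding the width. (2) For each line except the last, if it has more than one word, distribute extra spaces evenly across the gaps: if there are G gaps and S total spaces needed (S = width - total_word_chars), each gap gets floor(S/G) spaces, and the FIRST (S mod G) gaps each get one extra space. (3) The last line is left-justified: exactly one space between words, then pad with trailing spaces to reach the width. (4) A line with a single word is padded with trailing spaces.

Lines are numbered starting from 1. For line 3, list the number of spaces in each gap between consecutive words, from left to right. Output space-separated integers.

Answer: 3 3

Derivation:
Line 1: ['distance', 'for', 'golden'] (min_width=19, slack=2)
Line 2: ['stone', 'architect', 'data'] (min_width=20, slack=1)
Line 3: ['to', 'were', 'rectangle'] (min_width=17, slack=4)
Line 4: ['display', 'sweet', 'old'] (min_width=17, slack=4)
Line 5: ['storm', 'low', 'chair'] (min_width=15, slack=6)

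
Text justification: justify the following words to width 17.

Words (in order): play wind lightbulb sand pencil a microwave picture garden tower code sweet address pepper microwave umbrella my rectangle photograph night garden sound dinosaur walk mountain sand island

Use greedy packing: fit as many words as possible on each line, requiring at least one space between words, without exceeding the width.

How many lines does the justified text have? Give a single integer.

Answer: 14

Derivation:
Line 1: ['play', 'wind'] (min_width=9, slack=8)
Line 2: ['lightbulb', 'sand'] (min_width=14, slack=3)
Line 3: ['pencil', 'a'] (min_width=8, slack=9)
Line 4: ['microwave', 'picture'] (min_width=17, slack=0)
Line 5: ['garden', 'tower', 'code'] (min_width=17, slack=0)
Line 6: ['sweet', 'address'] (min_width=13, slack=4)
Line 7: ['pepper', 'microwave'] (min_width=16, slack=1)
Line 8: ['umbrella', 'my'] (min_width=11, slack=6)
Line 9: ['rectangle'] (min_width=9, slack=8)
Line 10: ['photograph', 'night'] (min_width=16, slack=1)
Line 11: ['garden', 'sound'] (min_width=12, slack=5)
Line 12: ['dinosaur', 'walk'] (min_width=13, slack=4)
Line 13: ['mountain', 'sand'] (min_width=13, slack=4)
Line 14: ['island'] (min_width=6, slack=11)
Total lines: 14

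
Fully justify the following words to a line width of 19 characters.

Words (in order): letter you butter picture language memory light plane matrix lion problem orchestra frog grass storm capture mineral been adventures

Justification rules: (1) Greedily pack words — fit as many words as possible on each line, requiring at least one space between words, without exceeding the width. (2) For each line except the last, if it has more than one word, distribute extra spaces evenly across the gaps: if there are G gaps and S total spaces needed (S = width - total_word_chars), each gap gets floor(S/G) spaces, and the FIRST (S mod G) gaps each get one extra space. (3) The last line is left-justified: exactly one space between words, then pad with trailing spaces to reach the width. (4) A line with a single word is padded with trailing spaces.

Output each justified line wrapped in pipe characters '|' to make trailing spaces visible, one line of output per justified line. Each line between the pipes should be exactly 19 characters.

Line 1: ['letter', 'you', 'butter'] (min_width=17, slack=2)
Line 2: ['picture', 'language'] (min_width=16, slack=3)
Line 3: ['memory', 'light', 'plane'] (min_width=18, slack=1)
Line 4: ['matrix', 'lion', 'problem'] (min_width=19, slack=0)
Line 5: ['orchestra', 'frog'] (min_width=14, slack=5)
Line 6: ['grass', 'storm', 'capture'] (min_width=19, slack=0)
Line 7: ['mineral', 'been'] (min_width=12, slack=7)
Line 8: ['adventures'] (min_width=10, slack=9)

Answer: |letter  you  butter|
|picture    language|
|memory  light plane|
|matrix lion problem|
|orchestra      frog|
|grass storm capture|
|mineral        been|
|adventures         |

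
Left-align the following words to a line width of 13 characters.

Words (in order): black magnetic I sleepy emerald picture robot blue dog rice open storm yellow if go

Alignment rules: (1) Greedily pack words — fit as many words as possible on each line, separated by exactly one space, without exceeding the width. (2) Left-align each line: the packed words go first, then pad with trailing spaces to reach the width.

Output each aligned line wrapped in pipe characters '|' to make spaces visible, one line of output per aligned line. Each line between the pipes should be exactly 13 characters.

Answer: |black        |
|magnetic I   |
|sleepy       |
|emerald      |
|picture robot|
|blue dog rice|
|open storm   |
|yellow if go |

Derivation:
Line 1: ['black'] (min_width=5, slack=8)
Line 2: ['magnetic', 'I'] (min_width=10, slack=3)
Line 3: ['sleepy'] (min_width=6, slack=7)
Line 4: ['emerald'] (min_width=7, slack=6)
Line 5: ['picture', 'robot'] (min_width=13, slack=0)
Line 6: ['blue', 'dog', 'rice'] (min_width=13, slack=0)
Line 7: ['open', 'storm'] (min_width=10, slack=3)
Line 8: ['yellow', 'if', 'go'] (min_width=12, slack=1)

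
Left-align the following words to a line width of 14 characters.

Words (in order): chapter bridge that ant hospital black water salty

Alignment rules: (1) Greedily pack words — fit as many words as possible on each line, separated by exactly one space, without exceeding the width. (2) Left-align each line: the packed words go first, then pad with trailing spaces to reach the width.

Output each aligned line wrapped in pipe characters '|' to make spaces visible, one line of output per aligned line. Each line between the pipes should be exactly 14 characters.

Answer: |chapter bridge|
|that ant      |
|hospital black|
|water salty   |

Derivation:
Line 1: ['chapter', 'bridge'] (min_width=14, slack=0)
Line 2: ['that', 'ant'] (min_width=8, slack=6)
Line 3: ['hospital', 'black'] (min_width=14, slack=0)
Line 4: ['water', 'salty'] (min_width=11, slack=3)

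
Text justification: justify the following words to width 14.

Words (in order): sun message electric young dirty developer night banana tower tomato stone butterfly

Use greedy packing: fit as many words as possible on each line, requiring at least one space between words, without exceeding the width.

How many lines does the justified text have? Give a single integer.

Answer: 8

Derivation:
Line 1: ['sun', 'message'] (min_width=11, slack=3)
Line 2: ['electric', 'young'] (min_width=14, slack=0)
Line 3: ['dirty'] (min_width=5, slack=9)
Line 4: ['developer'] (min_width=9, slack=5)
Line 5: ['night', 'banana'] (min_width=12, slack=2)
Line 6: ['tower', 'tomato'] (min_width=12, slack=2)
Line 7: ['stone'] (min_width=5, slack=9)
Line 8: ['butterfly'] (min_width=9, slack=5)
Total lines: 8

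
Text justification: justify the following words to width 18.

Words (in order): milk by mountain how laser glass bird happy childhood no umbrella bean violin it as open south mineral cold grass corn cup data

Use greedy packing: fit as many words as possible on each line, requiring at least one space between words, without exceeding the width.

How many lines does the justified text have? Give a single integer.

Answer: 9

Derivation:
Line 1: ['milk', 'by', 'mountain'] (min_width=16, slack=2)
Line 2: ['how', 'laser', 'glass'] (min_width=15, slack=3)
Line 3: ['bird', 'happy'] (min_width=10, slack=8)
Line 4: ['childhood', 'no'] (min_width=12, slack=6)
Line 5: ['umbrella', 'bean'] (min_width=13, slack=5)
Line 6: ['violin', 'it', 'as', 'open'] (min_width=17, slack=1)
Line 7: ['south', 'mineral', 'cold'] (min_width=18, slack=0)
Line 8: ['grass', 'corn', 'cup'] (min_width=14, slack=4)
Line 9: ['data'] (min_width=4, slack=14)
Total lines: 9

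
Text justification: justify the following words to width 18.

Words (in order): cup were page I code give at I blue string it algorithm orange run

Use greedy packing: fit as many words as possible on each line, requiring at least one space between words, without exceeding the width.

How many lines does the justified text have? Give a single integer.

Answer: 5

Derivation:
Line 1: ['cup', 'were', 'page', 'I'] (min_width=15, slack=3)
Line 2: ['code', 'give', 'at', 'I'] (min_width=14, slack=4)
Line 3: ['blue', 'string', 'it'] (min_width=14, slack=4)
Line 4: ['algorithm', 'orange'] (min_width=16, slack=2)
Line 5: ['run'] (min_width=3, slack=15)
Total lines: 5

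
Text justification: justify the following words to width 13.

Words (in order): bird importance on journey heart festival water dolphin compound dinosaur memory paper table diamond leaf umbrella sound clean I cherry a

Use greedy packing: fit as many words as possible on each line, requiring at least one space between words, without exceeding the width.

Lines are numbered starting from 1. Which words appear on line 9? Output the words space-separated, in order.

Line 1: ['bird'] (min_width=4, slack=9)
Line 2: ['importance', 'on'] (min_width=13, slack=0)
Line 3: ['journey', 'heart'] (min_width=13, slack=0)
Line 4: ['festival'] (min_width=8, slack=5)
Line 5: ['water', 'dolphin'] (min_width=13, slack=0)
Line 6: ['compound'] (min_width=8, slack=5)
Line 7: ['dinosaur'] (min_width=8, slack=5)
Line 8: ['memory', 'paper'] (min_width=12, slack=1)
Line 9: ['table', 'diamond'] (min_width=13, slack=0)
Line 10: ['leaf', 'umbrella'] (min_width=13, slack=0)
Line 11: ['sound', 'clean', 'I'] (min_width=13, slack=0)
Line 12: ['cherry', 'a'] (min_width=8, slack=5)

Answer: table diamond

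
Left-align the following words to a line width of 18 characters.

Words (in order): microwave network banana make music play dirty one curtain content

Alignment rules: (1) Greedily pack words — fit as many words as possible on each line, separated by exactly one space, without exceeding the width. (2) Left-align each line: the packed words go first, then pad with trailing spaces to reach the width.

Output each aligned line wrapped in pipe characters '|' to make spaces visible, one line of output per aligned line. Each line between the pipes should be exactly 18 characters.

Line 1: ['microwave', 'network'] (min_width=17, slack=1)
Line 2: ['banana', 'make', 'music'] (min_width=17, slack=1)
Line 3: ['play', 'dirty', 'one'] (min_width=14, slack=4)
Line 4: ['curtain', 'content'] (min_width=15, slack=3)

Answer: |microwave network |
|banana make music |
|play dirty one    |
|curtain content   |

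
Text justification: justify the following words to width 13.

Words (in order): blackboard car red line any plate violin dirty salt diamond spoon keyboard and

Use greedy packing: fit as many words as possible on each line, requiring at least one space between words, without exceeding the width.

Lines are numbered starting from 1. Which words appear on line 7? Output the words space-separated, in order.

Line 1: ['blackboard'] (min_width=10, slack=3)
Line 2: ['car', 'red', 'line'] (min_width=12, slack=1)
Line 3: ['any', 'plate'] (min_width=9, slack=4)
Line 4: ['violin', 'dirty'] (min_width=12, slack=1)
Line 5: ['salt', 'diamond'] (min_width=12, slack=1)
Line 6: ['spoon'] (min_width=5, slack=8)
Line 7: ['keyboard', 'and'] (min_width=12, slack=1)

Answer: keyboard and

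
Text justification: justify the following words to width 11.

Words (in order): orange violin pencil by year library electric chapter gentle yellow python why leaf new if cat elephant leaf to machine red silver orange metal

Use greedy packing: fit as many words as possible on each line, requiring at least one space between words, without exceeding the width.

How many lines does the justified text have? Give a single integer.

Line 1: ['orange'] (min_width=6, slack=5)
Line 2: ['violin'] (min_width=6, slack=5)
Line 3: ['pencil', 'by'] (min_width=9, slack=2)
Line 4: ['year'] (min_width=4, slack=7)
Line 5: ['library'] (min_width=7, slack=4)
Line 6: ['electric'] (min_width=8, slack=3)
Line 7: ['chapter'] (min_width=7, slack=4)
Line 8: ['gentle'] (min_width=6, slack=5)
Line 9: ['yellow'] (min_width=6, slack=5)
Line 10: ['python', 'why'] (min_width=10, slack=1)
Line 11: ['leaf', 'new', 'if'] (min_width=11, slack=0)
Line 12: ['cat'] (min_width=3, slack=8)
Line 13: ['elephant'] (min_width=8, slack=3)
Line 14: ['leaf', 'to'] (min_width=7, slack=4)
Line 15: ['machine', 'red'] (min_width=11, slack=0)
Line 16: ['silver'] (min_width=6, slack=5)
Line 17: ['orange'] (min_width=6, slack=5)
Line 18: ['metal'] (min_width=5, slack=6)
Total lines: 18

Answer: 18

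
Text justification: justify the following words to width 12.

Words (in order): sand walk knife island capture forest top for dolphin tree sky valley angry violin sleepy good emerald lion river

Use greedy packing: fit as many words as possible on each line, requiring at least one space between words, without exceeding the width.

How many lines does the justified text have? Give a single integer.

Answer: 11

Derivation:
Line 1: ['sand', 'walk'] (min_width=9, slack=3)
Line 2: ['knife', 'island'] (min_width=12, slack=0)
Line 3: ['capture'] (min_width=7, slack=5)
Line 4: ['forest', 'top'] (min_width=10, slack=2)
Line 5: ['for', 'dolphin'] (min_width=11, slack=1)
Line 6: ['tree', 'sky'] (min_width=8, slack=4)
Line 7: ['valley', 'angry'] (min_width=12, slack=0)
Line 8: ['violin'] (min_width=6, slack=6)
Line 9: ['sleepy', 'good'] (min_width=11, slack=1)
Line 10: ['emerald', 'lion'] (min_width=12, slack=0)
Line 11: ['river'] (min_width=5, slack=7)
Total lines: 11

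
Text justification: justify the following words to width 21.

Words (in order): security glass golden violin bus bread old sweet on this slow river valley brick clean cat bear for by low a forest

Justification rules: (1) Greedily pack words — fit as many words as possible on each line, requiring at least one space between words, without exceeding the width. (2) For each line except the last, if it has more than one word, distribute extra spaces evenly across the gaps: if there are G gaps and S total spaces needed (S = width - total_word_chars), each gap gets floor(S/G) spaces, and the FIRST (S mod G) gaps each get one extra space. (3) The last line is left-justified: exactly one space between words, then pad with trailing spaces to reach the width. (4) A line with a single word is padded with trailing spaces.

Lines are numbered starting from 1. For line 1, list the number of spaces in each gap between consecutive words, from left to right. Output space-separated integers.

Answer: 1 1

Derivation:
Line 1: ['security', 'glass', 'golden'] (min_width=21, slack=0)
Line 2: ['violin', 'bus', 'bread', 'old'] (min_width=20, slack=1)
Line 3: ['sweet', 'on', 'this', 'slow'] (min_width=18, slack=3)
Line 4: ['river', 'valley', 'brick'] (min_width=18, slack=3)
Line 5: ['clean', 'cat', 'bear', 'for', 'by'] (min_width=21, slack=0)
Line 6: ['low', 'a', 'forest'] (min_width=12, slack=9)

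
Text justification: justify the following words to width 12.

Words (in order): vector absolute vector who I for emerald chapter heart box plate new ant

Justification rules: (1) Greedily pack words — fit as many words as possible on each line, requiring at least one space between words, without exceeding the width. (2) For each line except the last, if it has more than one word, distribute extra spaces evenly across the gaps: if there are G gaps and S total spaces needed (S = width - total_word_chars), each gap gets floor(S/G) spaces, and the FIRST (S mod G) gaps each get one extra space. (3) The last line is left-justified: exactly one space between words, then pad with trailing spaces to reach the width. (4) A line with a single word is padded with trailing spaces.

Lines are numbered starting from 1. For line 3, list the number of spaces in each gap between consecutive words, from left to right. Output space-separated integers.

Line 1: ['vector'] (min_width=6, slack=6)
Line 2: ['absolute'] (min_width=8, slack=4)
Line 3: ['vector', 'who', 'I'] (min_width=12, slack=0)
Line 4: ['for', 'emerald'] (min_width=11, slack=1)
Line 5: ['chapter'] (min_width=7, slack=5)
Line 6: ['heart', 'box'] (min_width=9, slack=3)
Line 7: ['plate', 'new'] (min_width=9, slack=3)
Line 8: ['ant'] (min_width=3, slack=9)

Answer: 1 1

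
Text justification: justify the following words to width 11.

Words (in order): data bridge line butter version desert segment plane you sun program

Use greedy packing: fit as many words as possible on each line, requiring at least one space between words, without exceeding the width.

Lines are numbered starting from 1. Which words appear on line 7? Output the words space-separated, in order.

Answer: sun program

Derivation:
Line 1: ['data', 'bridge'] (min_width=11, slack=0)
Line 2: ['line', 'butter'] (min_width=11, slack=0)
Line 3: ['version'] (min_width=7, slack=4)
Line 4: ['desert'] (min_width=6, slack=5)
Line 5: ['segment'] (min_width=7, slack=4)
Line 6: ['plane', 'you'] (min_width=9, slack=2)
Line 7: ['sun', 'program'] (min_width=11, slack=0)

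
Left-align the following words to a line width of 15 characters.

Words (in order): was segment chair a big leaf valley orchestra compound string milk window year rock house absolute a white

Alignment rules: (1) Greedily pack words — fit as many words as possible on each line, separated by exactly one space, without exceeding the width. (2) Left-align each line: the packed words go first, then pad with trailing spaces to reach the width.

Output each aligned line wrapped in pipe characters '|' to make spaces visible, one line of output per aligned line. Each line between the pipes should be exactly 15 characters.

Line 1: ['was', 'segment'] (min_width=11, slack=4)
Line 2: ['chair', 'a', 'big'] (min_width=11, slack=4)
Line 3: ['leaf', 'valley'] (min_width=11, slack=4)
Line 4: ['orchestra'] (min_width=9, slack=6)
Line 5: ['compound', 'string'] (min_width=15, slack=0)
Line 6: ['milk', 'window'] (min_width=11, slack=4)
Line 7: ['year', 'rock', 'house'] (min_width=15, slack=0)
Line 8: ['absolute', 'a'] (min_width=10, slack=5)
Line 9: ['white'] (min_width=5, slack=10)

Answer: |was segment    |
|chair a big    |
|leaf valley    |
|orchestra      |
|compound string|
|milk window    |
|year rock house|
|absolute a     |
|white          |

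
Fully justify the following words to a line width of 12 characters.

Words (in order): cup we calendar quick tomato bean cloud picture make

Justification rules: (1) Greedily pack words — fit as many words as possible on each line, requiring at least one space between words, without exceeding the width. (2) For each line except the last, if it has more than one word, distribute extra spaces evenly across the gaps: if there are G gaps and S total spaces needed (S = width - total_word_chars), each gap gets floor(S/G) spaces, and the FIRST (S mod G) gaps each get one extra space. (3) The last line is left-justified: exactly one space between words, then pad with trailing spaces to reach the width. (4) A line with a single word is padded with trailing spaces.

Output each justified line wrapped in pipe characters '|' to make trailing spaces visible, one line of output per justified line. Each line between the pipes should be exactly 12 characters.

Line 1: ['cup', 'we'] (min_width=6, slack=6)
Line 2: ['calendar'] (min_width=8, slack=4)
Line 3: ['quick', 'tomato'] (min_width=12, slack=0)
Line 4: ['bean', 'cloud'] (min_width=10, slack=2)
Line 5: ['picture', 'make'] (min_width=12, slack=0)

Answer: |cup       we|
|calendar    |
|quick tomato|
|bean   cloud|
|picture make|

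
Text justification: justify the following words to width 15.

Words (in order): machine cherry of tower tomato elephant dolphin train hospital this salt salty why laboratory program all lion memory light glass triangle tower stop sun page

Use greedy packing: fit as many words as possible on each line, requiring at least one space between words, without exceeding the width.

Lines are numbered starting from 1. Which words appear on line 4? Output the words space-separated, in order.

Answer: dolphin train

Derivation:
Line 1: ['machine', 'cherry'] (min_width=14, slack=1)
Line 2: ['of', 'tower', 'tomato'] (min_width=15, slack=0)
Line 3: ['elephant'] (min_width=8, slack=7)
Line 4: ['dolphin', 'train'] (min_width=13, slack=2)
Line 5: ['hospital', 'this'] (min_width=13, slack=2)
Line 6: ['salt', 'salty', 'why'] (min_width=14, slack=1)
Line 7: ['laboratory'] (min_width=10, slack=5)
Line 8: ['program', 'all'] (min_width=11, slack=4)
Line 9: ['lion', 'memory'] (min_width=11, slack=4)
Line 10: ['light', 'glass'] (min_width=11, slack=4)
Line 11: ['triangle', 'tower'] (min_width=14, slack=1)
Line 12: ['stop', 'sun', 'page'] (min_width=13, slack=2)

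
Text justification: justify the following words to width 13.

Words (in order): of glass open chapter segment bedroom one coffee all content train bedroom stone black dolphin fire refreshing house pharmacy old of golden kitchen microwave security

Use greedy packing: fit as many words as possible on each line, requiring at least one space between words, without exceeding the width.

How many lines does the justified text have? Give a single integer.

Answer: 16

Derivation:
Line 1: ['of', 'glass', 'open'] (min_width=13, slack=0)
Line 2: ['chapter'] (min_width=7, slack=6)
Line 3: ['segment'] (min_width=7, slack=6)
Line 4: ['bedroom', 'one'] (min_width=11, slack=2)
Line 5: ['coffee', 'all'] (min_width=10, slack=3)
Line 6: ['content', 'train'] (min_width=13, slack=0)
Line 7: ['bedroom', 'stone'] (min_width=13, slack=0)
Line 8: ['black', 'dolphin'] (min_width=13, slack=0)
Line 9: ['fire'] (min_width=4, slack=9)
Line 10: ['refreshing'] (min_width=10, slack=3)
Line 11: ['house'] (min_width=5, slack=8)
Line 12: ['pharmacy', 'old'] (min_width=12, slack=1)
Line 13: ['of', 'golden'] (min_width=9, slack=4)
Line 14: ['kitchen'] (min_width=7, slack=6)
Line 15: ['microwave'] (min_width=9, slack=4)
Line 16: ['security'] (min_width=8, slack=5)
Total lines: 16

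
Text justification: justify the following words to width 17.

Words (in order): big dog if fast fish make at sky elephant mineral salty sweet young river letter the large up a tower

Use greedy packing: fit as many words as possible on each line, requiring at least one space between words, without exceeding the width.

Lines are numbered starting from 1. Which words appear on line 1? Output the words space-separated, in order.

Answer: big dog if fast

Derivation:
Line 1: ['big', 'dog', 'if', 'fast'] (min_width=15, slack=2)
Line 2: ['fish', 'make', 'at', 'sky'] (min_width=16, slack=1)
Line 3: ['elephant', 'mineral'] (min_width=16, slack=1)
Line 4: ['salty', 'sweet', 'young'] (min_width=17, slack=0)
Line 5: ['river', 'letter', 'the'] (min_width=16, slack=1)
Line 6: ['large', 'up', 'a', 'tower'] (min_width=16, slack=1)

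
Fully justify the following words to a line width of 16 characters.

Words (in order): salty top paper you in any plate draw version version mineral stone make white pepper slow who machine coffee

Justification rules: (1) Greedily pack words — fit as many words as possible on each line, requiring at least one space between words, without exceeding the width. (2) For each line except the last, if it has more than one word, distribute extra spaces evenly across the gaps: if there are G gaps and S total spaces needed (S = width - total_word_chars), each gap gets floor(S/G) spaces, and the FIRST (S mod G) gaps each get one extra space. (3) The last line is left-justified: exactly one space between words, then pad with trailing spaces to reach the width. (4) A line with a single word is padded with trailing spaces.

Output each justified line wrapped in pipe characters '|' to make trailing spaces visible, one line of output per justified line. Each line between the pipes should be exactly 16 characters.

Line 1: ['salty', 'top', 'paper'] (min_width=15, slack=1)
Line 2: ['you', 'in', 'any', 'plate'] (min_width=16, slack=0)
Line 3: ['draw', 'version'] (min_width=12, slack=4)
Line 4: ['version', 'mineral'] (min_width=15, slack=1)
Line 5: ['stone', 'make', 'white'] (min_width=16, slack=0)
Line 6: ['pepper', 'slow', 'who'] (min_width=15, slack=1)
Line 7: ['machine', 'coffee'] (min_width=14, slack=2)

Answer: |salty  top paper|
|you in any plate|
|draw     version|
|version  mineral|
|stone make white|
|pepper  slow who|
|machine coffee  |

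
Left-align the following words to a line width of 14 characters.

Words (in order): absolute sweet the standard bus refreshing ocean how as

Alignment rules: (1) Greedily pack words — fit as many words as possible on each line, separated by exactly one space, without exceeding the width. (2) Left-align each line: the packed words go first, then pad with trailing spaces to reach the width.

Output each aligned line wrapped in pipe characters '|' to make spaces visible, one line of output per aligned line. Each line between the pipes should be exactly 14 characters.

Answer: |absolute sweet|
|the standard  |
|bus refreshing|
|ocean how as  |

Derivation:
Line 1: ['absolute', 'sweet'] (min_width=14, slack=0)
Line 2: ['the', 'standard'] (min_width=12, slack=2)
Line 3: ['bus', 'refreshing'] (min_width=14, slack=0)
Line 4: ['ocean', 'how', 'as'] (min_width=12, slack=2)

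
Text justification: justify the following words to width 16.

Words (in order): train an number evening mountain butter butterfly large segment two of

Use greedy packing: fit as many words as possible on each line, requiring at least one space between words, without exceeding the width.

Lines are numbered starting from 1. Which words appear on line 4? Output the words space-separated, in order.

Line 1: ['train', 'an', 'number'] (min_width=15, slack=1)
Line 2: ['evening', 'mountain'] (min_width=16, slack=0)
Line 3: ['butter', 'butterfly'] (min_width=16, slack=0)
Line 4: ['large', 'segment'] (min_width=13, slack=3)
Line 5: ['two', 'of'] (min_width=6, slack=10)

Answer: large segment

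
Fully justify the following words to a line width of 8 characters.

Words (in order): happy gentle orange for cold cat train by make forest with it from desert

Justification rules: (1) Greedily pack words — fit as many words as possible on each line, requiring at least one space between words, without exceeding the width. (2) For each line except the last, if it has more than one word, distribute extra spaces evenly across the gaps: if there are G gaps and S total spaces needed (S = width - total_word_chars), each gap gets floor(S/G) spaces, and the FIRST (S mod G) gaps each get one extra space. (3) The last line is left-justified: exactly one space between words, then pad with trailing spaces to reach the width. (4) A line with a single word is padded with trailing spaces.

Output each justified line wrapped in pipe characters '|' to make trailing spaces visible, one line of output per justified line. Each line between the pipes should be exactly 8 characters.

Answer: |happy   |
|gentle  |
|orange  |
|for cold|
|cat     |
|train by|
|make    |
|forest  |
|with  it|
|from    |
|desert  |

Derivation:
Line 1: ['happy'] (min_width=5, slack=3)
Line 2: ['gentle'] (min_width=6, slack=2)
Line 3: ['orange'] (min_width=6, slack=2)
Line 4: ['for', 'cold'] (min_width=8, slack=0)
Line 5: ['cat'] (min_width=3, slack=5)
Line 6: ['train', 'by'] (min_width=8, slack=0)
Line 7: ['make'] (min_width=4, slack=4)
Line 8: ['forest'] (min_width=6, slack=2)
Line 9: ['with', 'it'] (min_width=7, slack=1)
Line 10: ['from'] (min_width=4, slack=4)
Line 11: ['desert'] (min_width=6, slack=2)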